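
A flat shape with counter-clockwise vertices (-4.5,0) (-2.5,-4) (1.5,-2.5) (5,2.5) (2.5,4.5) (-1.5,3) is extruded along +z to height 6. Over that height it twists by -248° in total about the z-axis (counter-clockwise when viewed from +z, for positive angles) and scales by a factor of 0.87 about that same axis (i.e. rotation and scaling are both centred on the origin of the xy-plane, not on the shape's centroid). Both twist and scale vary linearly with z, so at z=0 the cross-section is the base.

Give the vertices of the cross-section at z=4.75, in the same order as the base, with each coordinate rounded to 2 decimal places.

t = z/height = 4.75/6 = 0.791667
s = 1 + (scale-1)·z/height = 1 + (0.87-1)·4.75/6 = 0.897083
θ = twist·z/height = -248°·4.75/6 = -196.3333° = -3.426663 rad
cos θ = -0.959642, sin θ = 0.281225 (intermediates below are computed at full precision and shown rounded to 5 d.p.)
v1: (-4.5,0) → rotate → (4.31839,-1.26551) → ×s → (3.87395,-1.13527) → (3.87,-1.14)
v2: (-2.5,-4) → rotate → (3.52400,3.13550) → ×s → (3.16133,2.81281) → (3.16,2.81)
v3: (1.5,-2.5) → rotate → (-0.73640,2.82094) → ×s → (-0.66061,2.53062) → (-0.66,2.53)
v4: (5,2.5) → rotate → (-5.50127,-0.99298) → ×s → (-4.93510,-0.89079) → (-4.94,-0.89)
v5: (2.5,4.5) → rotate → (-3.66462,-3.61533) → ×s → (-3.28747,-3.24325) → (-3.29,-3.24)
v6: (-1.5,3) → rotate → (0.59579,-3.30076) → ×s → (0.53447,-2.96106) → (0.53,-2.96)

Cross-section at z=4.75: (3.87,-1.14) (3.16,2.81) (-0.66,2.53) (-4.94,-0.89) (-3.29,-3.24) (0.53,-2.96)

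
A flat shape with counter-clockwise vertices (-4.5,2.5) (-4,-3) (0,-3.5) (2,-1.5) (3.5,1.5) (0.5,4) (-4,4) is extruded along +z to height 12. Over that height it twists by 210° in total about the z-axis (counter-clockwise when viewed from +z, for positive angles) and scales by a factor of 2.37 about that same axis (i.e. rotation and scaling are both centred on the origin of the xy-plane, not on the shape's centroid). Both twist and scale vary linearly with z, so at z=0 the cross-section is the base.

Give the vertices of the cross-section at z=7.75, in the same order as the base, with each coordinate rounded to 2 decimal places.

t = z/height = 7.75/12 = 0.645833
s = 1 + (scale-1)·z/height = 1 + (2.37-1)·7.75/12 = 1.884792
θ = twist·z/height = 210°·7.75/12 = 135.6250° = 2.367103 rad
cos θ = -0.714778, sin θ = 0.699352 (intermediates below are computed at full precision and shown rounded to 5 d.p.)
v1: (-4.5,2.5) → rotate → (1.46812,-4.93403) → ×s → (2.76710,-9.29961) → (2.77,-9.30)
v2: (-4,-3) → rotate → (4.95717,-0.65307) → ×s → (9.34323,-1.23091) → (9.34,-1.23)
v3: (0,-3.5) → rotate → (2.44773,2.50172) → ×s → (4.61346,4.71523) → (4.61,4.72)
v4: (2,-1.5) → rotate → (-0.38053,2.47087) → ×s → (-0.71722,4.65707) → (-0.72,4.66)
v5: (3.5,1.5) → rotate → (-3.55075,1.37556) → ×s → (-6.69242,2.59265) → (-6.69,2.59)
v6: (0.5,4) → rotate → (-3.15480,-2.50944) → ×s → (-5.94613,-4.72976) → (-5.95,-4.73)
v7: (-4,4) → rotate → (0.06171,-5.65652) → ×s → (0.11630,-10.66136) → (0.12,-10.66)

Cross-section at z=7.75: (2.77,-9.30) (9.34,-1.23) (4.61,4.72) (-0.72,4.66) (-6.69,2.59) (-5.95,-4.73) (0.12,-10.66)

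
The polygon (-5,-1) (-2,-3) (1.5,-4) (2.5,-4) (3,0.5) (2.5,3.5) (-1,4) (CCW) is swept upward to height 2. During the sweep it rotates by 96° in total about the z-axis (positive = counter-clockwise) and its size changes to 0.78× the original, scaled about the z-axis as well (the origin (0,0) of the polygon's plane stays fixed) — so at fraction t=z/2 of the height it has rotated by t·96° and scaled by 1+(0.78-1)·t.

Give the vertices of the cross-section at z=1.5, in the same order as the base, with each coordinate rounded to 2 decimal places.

Cross-section at z=1.5: (-0.50,-4.23) (1.87,-2.36) (3.56,0.16) (3.82,0.95) (0.38,2.51) (-2.13,2.89) (-3.43,0.24)

t = z/height = 1.5/2 = 0.75
s = 1 + (scale-1)·z/height = 1 + (0.78-1)·1.5/2 = 0.835000
θ = twist·z/height = 96°·1.5/2 = 72.0000° = 1.256637 rad
cos θ = 0.309017, sin θ = 0.951057 (intermediates below are computed at full precision and shown rounded to 5 d.p.)
v1: (-5,-1) → rotate → (-0.59403,-5.06430) → ×s → (-0.49601,-4.22869) → (-0.50,-4.23)
v2: (-2,-3) → rotate → (2.23514,-2.82916) → ×s → (1.86634,-2.36235) → (1.87,-2.36)
v3: (1.5,-4) → rotate → (4.26775,0.19052) → ×s → (3.56357,0.15908) → (3.56,0.16)
v4: (2.5,-4) → rotate → (4.57677,1.14157) → ×s → (3.82160,0.95321) → (3.82,0.95)
v5: (3,0.5) → rotate → (0.45152,3.00768) → ×s → (0.37702,2.51141) → (0.38,2.51)
v6: (2.5,3.5) → rotate → (-2.55616,3.45920) → ×s → (-2.13439,2.88843) → (-2.13,2.89)
v7: (-1,4) → rotate → (-4.11324,0.28501) → ×s → (-3.43456,0.23798) → (-3.43,0.24)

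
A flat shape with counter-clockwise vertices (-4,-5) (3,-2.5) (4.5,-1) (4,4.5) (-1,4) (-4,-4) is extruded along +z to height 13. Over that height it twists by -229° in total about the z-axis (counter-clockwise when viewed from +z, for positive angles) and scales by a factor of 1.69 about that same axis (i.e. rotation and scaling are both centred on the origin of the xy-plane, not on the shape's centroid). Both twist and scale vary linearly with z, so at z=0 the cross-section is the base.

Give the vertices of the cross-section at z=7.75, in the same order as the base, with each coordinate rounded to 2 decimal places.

Cross-section at z=7.75: (-0.76,9.01) (-5.50,-0.35) (-5.58,-3.35) (0.27,-8.49) (4.91,-3.13) (0.21,7.98)

t = z/height = 7.75/13 = 0.596154
s = 1 + (scale-1)·z/height = 1 + (1.69-1)·7.75/13 = 1.411346
θ = twist·z/height = -229°·7.75/13 = -136.5192° = -2.382710 rad
cos θ = -0.725605, sin θ = -0.688111 (intermediates below are computed at full precision and shown rounded to 5 d.p.)
v1: (-4,-5) → rotate → (-0.53813,6.38047) → ×s → (-0.75949,9.00505) → (-0.76,9.01)
v2: (3,-2.5) → rotate → (-3.89709,-0.25032) → ×s → (-5.50015,-0.35329) → (-5.50,-0.35)
v3: (4.5,-1) → rotate → (-3.95334,-2.37089) → ×s → (-5.57952,-3.34615) → (-5.58,-3.35)
v4: (4,4.5) → rotate → (0.19408,-6.01767) → ×s → (0.27391,-8.49301) → (0.27,-8.49)
v5: (-1,4) → rotate → (3.47805,-2.21431) → ×s → (4.90873,-3.12516) → (4.91,-3.13)
v6: (-4,-4) → rotate → (0.14998,5.65487) → ×s → (0.21167,7.98097) → (0.21,7.98)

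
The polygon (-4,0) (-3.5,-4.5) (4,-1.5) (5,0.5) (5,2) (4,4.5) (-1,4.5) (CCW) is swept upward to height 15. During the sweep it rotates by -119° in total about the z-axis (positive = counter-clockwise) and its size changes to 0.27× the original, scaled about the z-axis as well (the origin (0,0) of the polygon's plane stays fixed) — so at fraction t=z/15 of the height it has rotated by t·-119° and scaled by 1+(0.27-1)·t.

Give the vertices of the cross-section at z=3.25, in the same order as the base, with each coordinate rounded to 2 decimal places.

t = z/height = 3.25/15 = 0.216667
s = 1 + (scale-1)·z/height = 1 + (0.27-1)·3.25/15 = 0.841833
θ = twist·z/height = -119°·3.25/15 = -25.7833° = -0.450004 rad
cos θ = 0.900445, sin θ = -0.434969 (intermediates below are computed at full precision and shown rounded to 5 d.p.)
v1: (-4,0) → rotate → (-3.60178,1.73988) → ×s → (-3.03210,1.46469) → (-3.03,1.46)
v2: (-3.5,-4.5) → rotate → (-5.10892,-2.52961) → ×s → (-4.30086,-2.12951) → (-4.30,-2.13)
v3: (4,-1.5) → rotate → (2.94933,-3.09054) → ×s → (2.48284,-2.60172) → (2.48,-2.60)
v4: (5,0.5) → rotate → (4.71971,-1.72462) → ×s → (3.97321,-1.45185) → (3.97,-1.45)
v5: (5,2) → rotate → (5.37217,-0.37396) → ×s → (4.52247,-0.31481) → (4.52,-0.31)
v6: (4,4.5) → rotate → (5.55914,2.31213) → ×s → (4.67987,1.94643) → (4.68,1.95)
v7: (-1,4.5) → rotate → (1.05692,4.48697) → ×s → (0.88975,3.77728) → (0.89,3.78)

Cross-section at z=3.25: (-3.03,1.46) (-4.30,-2.13) (2.48,-2.60) (3.97,-1.45) (4.52,-0.31) (4.68,1.95) (0.89,3.78)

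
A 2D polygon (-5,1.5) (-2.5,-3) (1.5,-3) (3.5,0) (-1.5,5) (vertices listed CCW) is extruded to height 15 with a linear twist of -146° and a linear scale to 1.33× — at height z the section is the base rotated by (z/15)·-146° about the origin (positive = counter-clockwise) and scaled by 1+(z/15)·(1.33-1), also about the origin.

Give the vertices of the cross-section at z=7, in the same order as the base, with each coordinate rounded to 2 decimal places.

t = z/height = 7/15 = 0.466667
s = 1 + (scale-1)·z/height = 1 + (1.33-1)·7/15 = 1.154000
θ = twist·z/height = -146°·7/15 = -68.1333° = -1.189151 rad
cos θ = 0.372448, sin θ = -0.928053 (intermediates below are computed at full precision and shown rounded to 5 d.p.)
v1: (-5,1.5) → rotate → (-0.47016,5.19894) → ×s → (-0.54256,5.99957) → (-0.54,6.00)
v2: (-2.5,-3) → rotate → (-3.71528,1.20279) → ×s → (-4.28743,1.38802) → (-4.29,1.39)
v3: (1.5,-3) → rotate → (-2.22549,-2.50942) → ×s → (-2.56821,-2.89587) → (-2.57,-2.90)
v4: (3.5,0) → rotate → (1.30357,-3.24819) → ×s → (1.50432,-3.74841) → (1.50,-3.75)
v5: (-1.5,5) → rotate → (4.08159,3.25432) → ×s → (4.71016,3.75548) → (4.71,3.76)

Cross-section at z=7: (-0.54,6.00) (-4.29,1.39) (-2.57,-2.90) (1.50,-3.75) (4.71,3.76)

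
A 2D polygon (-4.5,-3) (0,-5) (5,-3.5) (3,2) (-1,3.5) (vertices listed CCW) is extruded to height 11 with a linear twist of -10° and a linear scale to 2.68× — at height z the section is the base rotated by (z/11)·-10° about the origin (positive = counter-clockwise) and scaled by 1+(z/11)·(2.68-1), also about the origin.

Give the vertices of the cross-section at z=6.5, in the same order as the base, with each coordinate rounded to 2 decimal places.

t = z/height = 6.5/11 = 0.590909
s = 1 + (scale-1)·z/height = 1 + (2.68-1)·6.5/11 = 1.992727
θ = twist·z/height = -10°·6.5/11 = -5.9091° = -0.103133 rad
cos θ = 0.994686, sin θ = -0.102950 (intermediates below are computed at full precision and shown rounded to 5 d.p.)
v1: (-4.5,-3) → rotate → (-4.78494,-2.52078) → ×s → (-9.53508,-5.02323) → (-9.54,-5.02)
v2: (0,-5) → rotate → (-0.51475,-4.97343) → ×s → (-1.02576,-9.91069) → (-1.03,-9.91)
v3: (5,-3.5) → rotate → (4.61311,-3.99615) → ×s → (9.19266,-7.96325) → (9.19,-7.96)
v4: (3,2) → rotate → (3.18996,1.68052) → ×s → (6.35672,3.34882) → (6.36,3.35)
v5: (-1,3.5) → rotate → (-0.63436,3.58435) → ×s → (-1.26411,7.14264) → (-1.26,7.14)

Cross-section at z=6.5: (-9.54,-5.02) (-1.03,-9.91) (9.19,-7.96) (6.36,3.35) (-1.26,7.14)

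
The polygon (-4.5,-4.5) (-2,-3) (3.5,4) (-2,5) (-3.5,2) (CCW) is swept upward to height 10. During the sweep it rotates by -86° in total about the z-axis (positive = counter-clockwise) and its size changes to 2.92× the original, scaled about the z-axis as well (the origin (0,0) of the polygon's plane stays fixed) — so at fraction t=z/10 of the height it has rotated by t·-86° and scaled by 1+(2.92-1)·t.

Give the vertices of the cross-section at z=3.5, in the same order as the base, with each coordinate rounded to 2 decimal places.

t = z/height = 3.5/10 = 0.35
s = 1 + (scale-1)·z/height = 1 + (2.92-1)·3.5/10 = 1.672000
θ = twist·z/height = -86°·3.5/10 = -30.1000° = -0.525344 rad
cos θ = 0.865151, sin θ = -0.501511 (intermediates below are computed at full precision and shown rounded to 5 d.p.)
v1: (-4.5,-4.5) → rotate → (-6.14998,-1.63638) → ×s → (-10.28277,-2.73603) → (-10.28,-2.74)
v2: (-2,-3) → rotate → (-3.23484,-1.59243) → ×s → (-5.40864,-2.66255) → (-5.41,-2.66)
v3: (3.5,4) → rotate → (5.03407,1.70532) → ×s → (8.41697,2.85129) → (8.42,2.85)
v4: (-2,5) → rotate → (0.77725,5.32878) → ×s → (1.29956,8.90972) → (1.30,8.91)
v5: (-3.5,2) → rotate → (-2.02501,3.48559) → ×s → (-3.38581,5.82791) → (-3.39,5.83)

Cross-section at z=3.5: (-10.28,-2.74) (-5.41,-2.66) (8.42,2.85) (1.30,8.91) (-3.39,5.83)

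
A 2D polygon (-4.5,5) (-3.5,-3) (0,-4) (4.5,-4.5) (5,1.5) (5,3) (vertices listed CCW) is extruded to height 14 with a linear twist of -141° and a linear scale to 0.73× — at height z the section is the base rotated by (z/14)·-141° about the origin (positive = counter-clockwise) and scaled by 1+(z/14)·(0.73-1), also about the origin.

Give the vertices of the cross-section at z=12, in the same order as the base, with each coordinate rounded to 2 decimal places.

t = z/height = 12/14 = 0.857143
s = 1 + (scale-1)·z/height = 1 + (0.73-1)·12/14 = 0.768571
θ = twist·z/height = -141°·12/14 = -120.8571° = -2.109355 rad
cos θ = -0.512899, sin θ = -0.858449 (intermediates below are computed at full precision and shown rounded to 5 d.p.)
v1: (-4.5,5) → rotate → (6.60029,1.29852) → ×s → (5.07279,0.99801) → (5.07,1.00)
v2: (-3.5,-3) → rotate → (-0.78020,4.54327) → ×s → (-0.59964,3.49183) → (-0.60,3.49)
v3: (0,-4) → rotate → (-3.43380,2.05160) → ×s → (-2.63912,1.57680) → (-2.64,1.58)
v4: (4.5,-4.5) → rotate → (-6.17107,-1.55497) → ×s → (-4.74291,-1.19511) → (-4.74,-1.20)
v5: (5,1.5) → rotate → (-1.27682,-5.06159) → ×s → (-0.98133,-3.89020) → (-0.98,-3.89)
v6: (5,3) → rotate → (0.01085,-5.83094) → ×s → (0.00834,-4.48150) → (0.01,-4.48)

Cross-section at z=12: (5.07,1.00) (-0.60,3.49) (-2.64,1.58) (-4.74,-1.20) (-0.98,-3.89) (0.01,-4.48)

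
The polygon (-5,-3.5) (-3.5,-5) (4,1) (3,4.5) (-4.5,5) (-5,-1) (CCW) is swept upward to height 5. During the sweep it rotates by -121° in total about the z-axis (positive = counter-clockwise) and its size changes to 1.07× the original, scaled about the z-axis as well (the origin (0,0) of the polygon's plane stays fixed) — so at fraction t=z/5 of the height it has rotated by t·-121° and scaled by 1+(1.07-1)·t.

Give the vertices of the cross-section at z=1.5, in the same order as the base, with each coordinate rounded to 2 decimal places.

t = z/height = 1.5/5 = 0.3
s = 1 + (scale-1)·z/height = 1 + (1.07-1)·1.5/5 = 1.021000
θ = twist·z/height = -121°·1.5/5 = -36.3000° = -0.633555 rad
cos θ = 0.805928, sin θ = -0.592013 (intermediates below are computed at full precision and shown rounded to 5 d.p.)
v1: (-5,-3.5) → rotate → (-6.10169,0.13932) → ×s → (-6.22982,0.14224) → (-6.23,0.14)
v2: (-3.5,-5) → rotate → (-5.78081,-1.95760) → ×s → (-5.90221,-1.99870) → (-5.90,-2.00)
v3: (4,1) → rotate → (3.81573,-1.56212) → ×s → (3.89586,-1.59493) → (3.90,-1.59)
v4: (3,4.5) → rotate → (5.08184,1.85064) → ×s → (5.18856,1.88950) → (5.19,1.89)
v5: (-4.5,5) → rotate → (-0.66661,6.69370) → ×s → (-0.68061,6.83427) → (-0.68,6.83)
v6: (-5,-1) → rotate → (-4.62165,2.15414) → ×s → (-4.71871,2.19937) → (-4.72,2.20)

Cross-section at z=1.5: (-6.23,0.14) (-5.90,-2.00) (3.90,-1.59) (5.19,1.89) (-0.68,6.83) (-4.72,2.20)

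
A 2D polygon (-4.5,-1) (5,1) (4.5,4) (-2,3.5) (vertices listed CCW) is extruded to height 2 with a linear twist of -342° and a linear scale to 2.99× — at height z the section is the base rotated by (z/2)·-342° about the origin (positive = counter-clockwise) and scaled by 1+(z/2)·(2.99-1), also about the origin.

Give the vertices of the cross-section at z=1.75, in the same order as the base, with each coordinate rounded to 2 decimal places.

Cross-section at z=1.75: (-3.64,-12.10) (4.31,13.30) (-3.54,16.12) (-11.05,-0.10)

t = z/height = 1.75/2 = 0.875
s = 1 + (scale-1)·z/height = 1 + (2.99-1)·1.75/2 = 2.741250
θ = twist·z/height = -342°·1.75/2 = -299.2500° = -5.222898 rad
cos θ = 0.488621, sin θ = 0.872496 (intermediates below are computed at full precision and shown rounded to 5 d.p.)
v1: (-4.5,-1) → rotate → (-1.32630,-4.41485) → ×s → (-3.63572,-12.10222) → (-3.64,-12.10)
v2: (5,1) → rotate → (1.57061,4.85110) → ×s → (4.30544,13.29808) → (4.31,13.30)
v3: (4.5,4) → rotate → (-1.29119,5.88072) → ×s → (-3.53947,16.12052) → (-3.54,16.12)
v4: (-2,3.5) → rotate → (-4.03098,-0.03482) → ×s → (-11.04992,-0.09544) → (-11.05,-0.10)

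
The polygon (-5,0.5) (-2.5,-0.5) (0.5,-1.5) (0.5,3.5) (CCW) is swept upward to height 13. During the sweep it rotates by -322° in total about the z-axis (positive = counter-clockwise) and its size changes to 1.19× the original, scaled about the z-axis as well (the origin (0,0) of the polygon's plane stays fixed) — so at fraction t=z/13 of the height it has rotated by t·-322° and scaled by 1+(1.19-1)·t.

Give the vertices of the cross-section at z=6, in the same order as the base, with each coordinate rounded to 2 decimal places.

t = z/height = 6/13 = 0.461538
s = 1 + (scale-1)·z/height = 1 + (1.19-1)·6/13 = 1.087692
θ = twist·z/height = -322°·6/13 = -148.6154° = -2.593828 rad
cos θ = -0.853691, sin θ = -0.520780 (intermediates below are computed at full precision and shown rounded to 5 d.p.)
v1: (-5,0.5) → rotate → (4.52884,2.17706) → ×s → (4.92599,2.36797) → (4.93,2.37)
v2: (-2.5,-0.5) → rotate → (1.87384,1.72880) → ×s → (2.03816,1.88040) → (2.04,1.88)
v3: (0.5,-1.5) → rotate → (-1.20802,1.02015) → ×s → (-1.31395,1.10960) → (-1.31,1.11)
v4: (0.5,3.5) → rotate → (1.39589,-3.24831) → ×s → (1.51829,-3.53316) → (1.52,-3.53)

Cross-section at z=6: (4.93,2.37) (2.04,1.88) (-1.31,1.11) (1.52,-3.53)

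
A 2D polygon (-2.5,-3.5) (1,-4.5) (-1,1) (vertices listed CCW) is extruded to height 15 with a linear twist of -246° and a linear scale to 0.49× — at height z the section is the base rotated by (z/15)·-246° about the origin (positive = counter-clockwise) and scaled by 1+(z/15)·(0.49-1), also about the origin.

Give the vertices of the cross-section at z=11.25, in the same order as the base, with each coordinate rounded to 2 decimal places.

t = z/height = 11.25/15 = 0.75
s = 1 + (scale-1)·z/height = 1 + (0.49-1)·11.25/15 = 0.617500
θ = twist·z/height = -246°·11.25/15 = -184.5000° = -3.220132 rad
cos θ = -0.996917, sin θ = 0.078459 (intermediates below are computed at full precision and shown rounded to 5 d.p.)
v1: (-2.5,-3.5) → rotate → (2.76690,3.29306) → ×s → (1.70856,2.03347) → (1.71,2.03)
v2: (1,-4.5) → rotate → (-0.64385,4.56459) → ×s → (-0.39758,2.81863) → (-0.40,2.82)
v3: (-1,1) → rotate → (0.91846,-1.07538) → ×s → (0.56715,-0.66404) → (0.57,-0.66)

Cross-section at z=11.25: (1.71,2.03) (-0.40,2.82) (0.57,-0.66)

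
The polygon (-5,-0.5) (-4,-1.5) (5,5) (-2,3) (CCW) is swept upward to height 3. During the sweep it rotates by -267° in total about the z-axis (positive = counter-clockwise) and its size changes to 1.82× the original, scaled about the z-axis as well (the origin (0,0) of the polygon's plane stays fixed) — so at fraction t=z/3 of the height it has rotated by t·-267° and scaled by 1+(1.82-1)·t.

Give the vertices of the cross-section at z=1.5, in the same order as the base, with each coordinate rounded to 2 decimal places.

Cross-section at z=1.5: (4.34,5.60) (2.35,5.55) (0.26,-9.97) (5.01,-0.87)

t = z/height = 1.5/3 = 0.5
s = 1 + (scale-1)·z/height = 1 + (1.82-1)·1.5/3 = 1.410000
θ = twist·z/height = -267°·1.5/3 = -133.5000° = -2.330015 rad
cos θ = -0.688355, sin θ = -0.725374 (intermediates below are computed at full precision and shown rounded to 5 d.p.)
v1: (-5,-0.5) → rotate → (3.07909,3.97105) → ×s → (4.34151,5.59918) → (4.34,5.60)
v2: (-4,-1.5) → rotate → (1.66536,3.93403) → ×s → (2.34815,5.54698) → (2.35,5.55)
v3: (5,5) → rotate → (0.18510,-7.06864) → ×s → (0.26099,-9.96679) → (0.26,-9.97)
v4: (-2,3) → rotate → (3.55283,-0.61431) → ×s → (5.00949,-0.86618) → (5.01,-0.87)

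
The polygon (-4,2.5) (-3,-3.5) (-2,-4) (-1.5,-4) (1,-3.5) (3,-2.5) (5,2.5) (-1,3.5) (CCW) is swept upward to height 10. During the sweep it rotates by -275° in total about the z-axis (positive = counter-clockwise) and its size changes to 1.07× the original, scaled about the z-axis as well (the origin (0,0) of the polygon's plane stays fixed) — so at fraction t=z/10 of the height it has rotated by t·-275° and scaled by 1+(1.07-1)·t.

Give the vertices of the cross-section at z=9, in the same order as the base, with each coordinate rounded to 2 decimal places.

t = z/height = 9/10 = 0.9
s = 1 + (scale-1)·z/height = 1 + (1.07-1)·9/10 = 1.063000
θ = twist·z/height = -275°·9/10 = -247.5000° = -4.319690 rad
cos θ = -0.382683, sin θ = 0.923880 (intermediates below are computed at full precision and shown rounded to 5 d.p.)
v1: (-4,2.5) → rotate → (-0.77897,-4.65223) → ×s → (-0.82804,-4.94532) → (-0.83,-4.95)
v2: (-3,-3.5) → rotate → (4.38163,-1.43225) → ×s → (4.65767,-1.52248) → (4.66,-1.52)
v3: (-2,-4) → rotate → (4.46088,-0.31703) → ×s → (4.74192,-0.33700) → (4.74,-0.34)
v4: (-1.5,-4) → rotate → (4.26954,0.14491) → ×s → (4.53852,0.15404) → (4.54,0.15)
v5: (1,-3.5) → rotate → (2.85089,2.26327) → ×s → (3.03050,2.40586) → (3.03,2.41)
v6: (3,-2.5) → rotate → (1.16165,3.72835) → ×s → (1.23483,3.96323) → (1.23,3.96)
v7: (5,2.5) → rotate → (-4.22312,3.66269) → ×s → (-4.48917,3.89344) → (-4.49,3.89)
v8: (-1,3.5) → rotate → (-2.85089,-2.26327) → ×s → (-3.03050,-2.40586) → (-3.03,-2.41)

Cross-section at z=9: (-0.83,-4.95) (4.66,-1.52) (4.74,-0.34) (4.54,0.15) (3.03,2.41) (1.23,3.96) (-4.49,3.89) (-3.03,-2.41)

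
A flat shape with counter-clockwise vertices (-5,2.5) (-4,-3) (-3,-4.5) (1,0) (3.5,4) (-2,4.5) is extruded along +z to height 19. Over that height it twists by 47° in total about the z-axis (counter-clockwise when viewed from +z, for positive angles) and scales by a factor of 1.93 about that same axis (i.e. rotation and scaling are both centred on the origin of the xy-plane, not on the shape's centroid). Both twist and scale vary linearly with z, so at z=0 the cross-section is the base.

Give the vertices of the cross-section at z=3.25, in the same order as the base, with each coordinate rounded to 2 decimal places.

Cross-section at z=3.25: (-6.14,2.06) (-4.10,-4.09) (-2.71,-5.65) (1.15,0.16) (3.37,5.16) (-3.02,4.84)

t = z/height = 3.25/19 = 0.171053
s = 1 + (scale-1)·z/height = 1 + (1.93-1)·3.25/19 = 1.159079
θ = twist·z/height = 47°·3.25/19 = 8.0395° = 0.140315 rad
cos θ = 0.990172, sin θ = 0.139855 (intermediates below are computed at full precision and shown rounded to 5 d.p.)
v1: (-5,2.5) → rotate → (-5.30050,1.77615) → ×s → (-6.14370,2.05870) → (-6.14,2.06)
v2: (-4,-3) → rotate → (-3.54112,-3.52994) → ×s → (-4.10444,-4.09148) → (-4.10,-4.09)
v3: (-3,-4.5) → rotate → (-2.34117,-4.87534) → ×s → (-2.71360,-5.65090) → (-2.71,-5.65)
v4: (1,0) → rotate → (0.99017,0.13986) → ×s → (1.14769,0.16210) → (1.15,0.16)
v5: (3.5,4) → rotate → (2.90618,4.45018) → ×s → (3.36849,5.15811) → (3.37,5.16)
v6: (-2,4.5) → rotate → (-2.60969,4.17606) → ×s → (-3.02484,4.84039) → (-3.02,4.84)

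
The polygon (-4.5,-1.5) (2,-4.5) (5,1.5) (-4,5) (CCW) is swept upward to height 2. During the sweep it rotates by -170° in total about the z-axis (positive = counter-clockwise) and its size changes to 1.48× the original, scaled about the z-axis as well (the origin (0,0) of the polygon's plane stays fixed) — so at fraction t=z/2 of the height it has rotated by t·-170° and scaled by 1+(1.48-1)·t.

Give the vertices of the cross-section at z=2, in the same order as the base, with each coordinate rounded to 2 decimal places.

Cross-section at z=2: (6.17,3.34) (-4.07,6.04) (-6.90,-3.47) (7.12,-6.26)

t = z/height = 2/2 = 1
s = 1 + (scale-1)·z/height = 1 + (1.48-1)·2/2 = 1.480000
θ = twist·z/height = -170°·2/2 = -170.0000° = -2.967060 rad
cos θ = -0.984808, sin θ = -0.173648 (intermediates below are computed at full precision and shown rounded to 5 d.p.)
v1: (-4.5,-1.5) → rotate → (4.17116,2.25863) → ×s → (6.17332,3.34277) → (6.17,3.34)
v2: (2,-4.5) → rotate → (-2.75103,4.08434) → ×s → (-4.07153,6.04482) → (-4.07,6.04)
v3: (5,1.5) → rotate → (-4.66357,-2.34545) → ×s → (-6.90208,-3.47127) → (-6.90,-3.47)
v4: (-4,5) → rotate → (4.80747,-4.22945) → ×s → (7.11506,-6.25958) → (7.12,-6.26)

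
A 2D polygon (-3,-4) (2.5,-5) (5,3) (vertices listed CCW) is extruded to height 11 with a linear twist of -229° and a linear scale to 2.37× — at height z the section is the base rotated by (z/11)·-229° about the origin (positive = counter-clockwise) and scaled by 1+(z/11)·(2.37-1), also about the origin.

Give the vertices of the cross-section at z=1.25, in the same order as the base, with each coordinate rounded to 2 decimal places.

Cross-section at z=1.25: (-5.14,-2.63) (0.06,-6.46) (6.71,0.58)

t = z/height = 1.25/11 = 0.113636
s = 1 + (scale-1)·z/height = 1 + (2.37-1)·1.25/11 = 1.155682
θ = twist·z/height = -229°·1.25/11 = -26.0227° = -0.454182 rad
cos θ = 0.898620, sin θ = -0.438728 (intermediates below are computed at full precision and shown rounded to 5 d.p.)
v1: (-3,-4) → rotate → (-4.45077,-2.27830) → ×s → (-5.14367,-2.63299) → (-5.14,-2.63)
v2: (2.5,-5) → rotate → (0.05291,-5.58992) → ×s → (0.06115,-6.46017) → (0.06,-6.46)
v3: (5,3) → rotate → (5.80928,0.50222) → ×s → (6.71368,0.58041) → (6.71,0.58)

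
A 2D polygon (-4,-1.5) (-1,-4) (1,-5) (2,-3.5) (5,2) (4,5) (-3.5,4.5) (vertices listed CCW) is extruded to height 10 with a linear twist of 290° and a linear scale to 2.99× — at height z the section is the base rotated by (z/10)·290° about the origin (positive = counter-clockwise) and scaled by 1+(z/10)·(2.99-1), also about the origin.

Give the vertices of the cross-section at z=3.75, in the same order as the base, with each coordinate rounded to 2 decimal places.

t = z/height = 3.75/10 = 0.375
s = 1 + (scale-1)·z/height = 1 + (2.99-1)·3.75/10 = 1.746250
θ = twist·z/height = 290°·3.75/10 = 108.7500° = 1.898046 rad
cos θ = -0.321439, sin θ = 0.946930 (intermediates below are computed at full precision and shown rounded to 5 d.p.)
v1: (-4,-1.5) → rotate → (2.70615,-3.30556) → ×s → (4.72562,-5.77234) → (4.73,-5.77)
v2: (-1,-4) → rotate → (4.10916,0.33883) → ×s → (7.17562,0.59168) → (7.18,0.59)
v3: (1,-5) → rotate → (4.41321,2.55413) → ×s → (7.70657,4.46015) → (7.71,4.46)
v4: (2,-3.5) → rotate → (2.67138,3.01890) → ×s → (4.66489,5.27175) → (4.66,5.27)
v5: (5,2) → rotate → (-3.50106,4.09177) → ×s → (-6.11372,7.14526) → (-6.11,7.15)
v6: (4,5) → rotate → (-6.02041,2.18052) → ×s → (-10.51314,3.80774) → (-10.51,3.81)
v7: (-3.5,4.5) → rotate → (-3.13615,-4.76073) → ×s → (-5.47650,-8.31343) → (-5.48,-8.31)

Cross-section at z=3.75: (4.73,-5.77) (7.18,0.59) (7.71,4.46) (4.66,5.27) (-6.11,7.15) (-10.51,3.81) (-5.48,-8.31)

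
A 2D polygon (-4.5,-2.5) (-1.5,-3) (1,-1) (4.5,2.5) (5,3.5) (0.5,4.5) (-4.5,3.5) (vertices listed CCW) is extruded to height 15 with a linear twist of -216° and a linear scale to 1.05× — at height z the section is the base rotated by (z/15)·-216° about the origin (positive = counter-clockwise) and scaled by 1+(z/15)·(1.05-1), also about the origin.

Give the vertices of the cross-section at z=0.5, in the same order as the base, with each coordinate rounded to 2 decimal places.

t = z/height = 0.5/15 = 0.0333333
s = 1 + (scale-1)·z/height = 1 + (1.05-1)·0.5/15 = 1.001667
θ = twist·z/height = -216°·0.5/15 = -7.2000° = -0.125664 rad
cos θ = 0.992115, sin θ = -0.125333 (intermediates below are computed at full precision and shown rounded to 5 d.p.)
v1: (-4.5,-2.5) → rotate → (-4.77785,-1.91629) → ×s → (-4.78581,-1.91948) → (-4.79,-1.92)
v2: (-1.5,-3) → rotate → (-1.86417,-2.78834) → ×s → (-1.86728,-2.79299) → (-1.87,-2.79)
v3: (1,-1) → rotate → (0.86678,-1.11745) → ×s → (0.86823,-1.11931) → (0.87,-1.12)
v4: (4.5,2.5) → rotate → (4.77785,1.91629) → ×s → (4.78581,1.91948) → (4.79,1.92)
v5: (5,3.5) → rotate → (5.39924,2.84574) → ×s → (5.40824,2.85048) → (5.41,2.85)
v6: (0.5,4.5) → rotate → (1.06006,4.40185) → ×s → (1.06182,4.40919) → (1.06,4.41)
v7: (-4.5,3.5) → rotate → (-4.02585,4.03640) → ×s → (-4.03256,4.04313) → (-4.03,4.04)

Cross-section at z=0.5: (-4.79,-1.92) (-1.87,-2.79) (0.87,-1.12) (4.79,1.92) (5.41,2.85) (1.06,4.41) (-4.03,4.04)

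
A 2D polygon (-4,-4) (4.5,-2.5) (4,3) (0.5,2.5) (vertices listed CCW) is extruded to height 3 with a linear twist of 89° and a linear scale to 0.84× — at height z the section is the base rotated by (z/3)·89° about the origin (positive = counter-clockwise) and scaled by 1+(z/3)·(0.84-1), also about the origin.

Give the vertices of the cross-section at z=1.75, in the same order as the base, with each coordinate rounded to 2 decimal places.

Cross-section at z=1.75: (0.62,-5.09) (4.30,1.81) (0.10,4.53) (-1.50,1.75)

t = z/height = 1.75/3 = 0.583333
s = 1 + (scale-1)·z/height = 1 + (0.84-1)·1.75/3 = 0.906667
θ = twist·z/height = 89°·1.75/3 = 51.9167° = 0.906117 rad
cos θ = 0.616807, sin θ = 0.787114 (intermediates below are computed at full precision and shown rounded to 5 d.p.)
v1: (-4,-4) → rotate → (0.68123,-5.61569) → ×s → (0.61765,-5.09156) → (0.62,-5.09)
v2: (4.5,-2.5) → rotate → (4.74342,2.00000) → ×s → (4.30070,1.81333) → (4.30,1.81)
v3: (4,3) → rotate → (0.10588,4.99888) → ×s → (0.09600,4.53232) → (0.10,4.53)
v4: (0.5,2.5) → rotate → (-1.65938,1.93557) → ×s → (-1.50451,1.75492) → (-1.50,1.75)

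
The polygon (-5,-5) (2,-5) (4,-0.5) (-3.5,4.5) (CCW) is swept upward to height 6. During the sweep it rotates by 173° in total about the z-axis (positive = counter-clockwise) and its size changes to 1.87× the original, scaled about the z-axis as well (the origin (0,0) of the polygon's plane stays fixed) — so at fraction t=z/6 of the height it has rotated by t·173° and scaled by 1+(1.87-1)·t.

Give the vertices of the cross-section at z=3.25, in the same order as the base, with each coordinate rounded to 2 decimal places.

t = z/height = 3.25/6 = 0.541667
s = 1 + (scale-1)·z/height = 1 + (1.87-1)·3.25/6 = 1.471250
θ = twist·z/height = 173°·3.25/6 = 93.7083° = 1.635519 rad
cos θ = -0.064677, sin θ = 0.997906 (intermediates below are computed at full precision and shown rounded to 5 d.p.)
v1: (-5,-5) → rotate → (5.31292,-4.66614) → ×s → (7.81663,-6.86506) → (7.82,-6.87)
v2: (2,-5) → rotate → (4.86018,2.31920) → ×s → (7.15053,3.41212) → (7.15,3.41)
v3: (4,-0.5) → rotate → (0.24024,4.02396) → ×s → (0.35346,5.92026) → (0.35,5.92)
v4: (-3.5,4.5) → rotate → (-4.26421,-3.78372) → ×s → (-6.27371,-5.56680) → (-6.27,-5.57)

Cross-section at z=3.25: (7.82,-6.87) (7.15,3.41) (0.35,5.92) (-6.27,-5.57)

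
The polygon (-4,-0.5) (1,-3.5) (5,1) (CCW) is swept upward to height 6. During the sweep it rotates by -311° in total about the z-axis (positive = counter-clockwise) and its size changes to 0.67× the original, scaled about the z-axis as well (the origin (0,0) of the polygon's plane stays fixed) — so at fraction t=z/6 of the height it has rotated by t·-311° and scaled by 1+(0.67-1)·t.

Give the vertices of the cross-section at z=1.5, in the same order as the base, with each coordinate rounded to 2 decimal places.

Cross-section at z=1.5: (-1.23,3.49) (-2.94,-1.58) (1.87,-4.29)

t = z/height = 1.5/6 = 0.25
s = 1 + (scale-1)·z/height = 1 + (0.67-1)·1.5/6 = 0.917500
θ = twist·z/height = -311°·1.5/6 = -77.7500° = -1.356993 rad
cos θ = 0.212178, sin θ = -0.977231 (intermediates below are computed at full precision and shown rounded to 5 d.p.)
v1: (-4,-0.5) → rotate → (-1.33733,3.80284) → ×s → (-1.22700,3.48910) → (-1.23,3.49)
v2: (1,-3.5) → rotate → (-3.20813,-1.71985) → ×s → (-2.94346,-1.57797) → (-2.94,-1.58)
v3: (5,1) → rotate → (2.03812,-4.67398) → ×s → (1.86997,-4.28837) → (1.87,-4.29)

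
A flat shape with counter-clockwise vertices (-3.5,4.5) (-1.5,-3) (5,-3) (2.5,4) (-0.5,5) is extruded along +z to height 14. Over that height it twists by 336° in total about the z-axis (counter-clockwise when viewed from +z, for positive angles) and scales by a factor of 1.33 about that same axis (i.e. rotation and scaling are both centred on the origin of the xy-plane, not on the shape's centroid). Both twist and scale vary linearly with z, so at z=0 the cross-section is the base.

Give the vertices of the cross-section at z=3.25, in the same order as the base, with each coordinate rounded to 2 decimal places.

Cross-section at z=3.25: (-5.52,-2.68) (2.82,-2.25) (4.28,4.59) (-3.65,3.53) (-5.38,0.59)

t = z/height = 3.25/14 = 0.232143
s = 1 + (scale-1)·z/height = 1 + (1.33-1)·3.25/14 = 1.076607
θ = twist·z/height = 336°·3.25/14 = 78.0000° = 1.361357 rad
cos θ = 0.207912, sin θ = 0.978148 (intermediates below are computed at full precision and shown rounded to 5 d.p.)
v1: (-3.5,4.5) → rotate → (-5.12936,-2.48791) → ×s → (-5.52230,-2.67851) → (-5.52,-2.68)
v2: (-1.5,-3) → rotate → (2.62258,-2.09096) → ×s → (2.82348,-2.25114) → (2.82,-2.25)
v3: (5,-3) → rotate → (3.97400,4.26700) → ×s → (4.27844,4.59389) → (4.28,4.59)
v4: (2.5,4) → rotate → (-3.39281,3.27702) → ×s → (-3.65272,3.52806) → (-3.65,3.53)
v5: (-0.5,5) → rotate → (-4.99469,0.55048) → ×s → (-5.37732,0.59266) → (-5.38,0.59)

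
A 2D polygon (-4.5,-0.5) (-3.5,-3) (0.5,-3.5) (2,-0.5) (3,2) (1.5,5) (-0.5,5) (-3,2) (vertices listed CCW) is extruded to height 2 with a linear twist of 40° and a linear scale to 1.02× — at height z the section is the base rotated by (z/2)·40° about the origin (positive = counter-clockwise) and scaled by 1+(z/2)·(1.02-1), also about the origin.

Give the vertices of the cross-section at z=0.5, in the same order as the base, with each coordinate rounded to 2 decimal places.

Cross-section at z=0.5: (-4.37,-1.28) (-2.94,-3.58) (1.11,-3.38) (2.07,-0.15) (2.62,2.50) (0.61,5.21) (-1.37,4.86) (-3.32,1.46)

t = z/height = 0.5/2 = 0.25
s = 1 + (scale-1)·z/height = 1 + (1.02-1)·0.5/2 = 1.005000
θ = twist·z/height = 40°·0.5/2 = 10.0000° = 0.174533 rad
cos θ = 0.984808, sin θ = 0.173648 (intermediates below are computed at full precision and shown rounded to 5 d.p.)
v1: (-4.5,-0.5) → rotate → (-4.34481,-1.27382) → ×s → (-4.36653,-1.28019) → (-4.37,-1.28)
v2: (-3.5,-3) → rotate → (-2.92588,-3.56219) → ×s → (-2.94051,-3.58000) → (-2.94,-3.58)
v3: (0.5,-3.5) → rotate → (1.10017,-3.36000) → ×s → (1.10567,-3.37680) → (1.11,-3.38)
v4: (2,-0.5) → rotate → (2.05644,-0.14511) → ×s → (2.06672,-0.14583) → (2.07,-0.15)
v5: (3,2) → rotate → (2.60713,2.49056) → ×s → (2.62016,2.50301) → (2.62,2.50)
v6: (1.5,5) → rotate → (0.60897,5.18451) → ×s → (0.61202,5.21043) → (0.61,5.21)
v7: (-0.5,5) → rotate → (-1.36064,4.83721) → ×s → (-1.36745,4.86140) → (-1.37,4.86)
v8: (-3,2) → rotate → (-3.30172,1.44867) → ×s → (-3.31823,1.45591) → (-3.32,1.46)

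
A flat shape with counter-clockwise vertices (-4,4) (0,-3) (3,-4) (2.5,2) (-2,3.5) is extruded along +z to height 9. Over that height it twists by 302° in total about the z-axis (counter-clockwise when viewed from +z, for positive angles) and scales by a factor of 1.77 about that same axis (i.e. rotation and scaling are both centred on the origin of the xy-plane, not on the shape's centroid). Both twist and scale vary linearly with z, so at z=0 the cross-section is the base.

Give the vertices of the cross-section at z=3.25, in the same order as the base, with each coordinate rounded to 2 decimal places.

Cross-section at z=3.25: (-3.16,-6.50) (3.62,1.25) (3.58,5.29) (-3.46,2.19) (-3.39,-3.88)

t = z/height = 3.25/9 = 0.361111
s = 1 + (scale-1)·z/height = 1 + (1.77-1)·3.25/9 = 1.278056
θ = twist·z/height = 302°·3.25/9 = 109.0556° = 1.903379 rad
cos θ = -0.326485, sin θ = 0.945202 (intermediates below are computed at full precision and shown rounded to 5 d.p.)
v1: (-4,4) → rotate → (-2.47487,-5.08675) → ×s → (-3.16302,-6.50115) → (-3.16,-6.50)
v2: (0,-3) → rotate → (2.83561,0.97945) → ×s → (3.62406,1.25180) → (3.62,1.25)
v3: (3,-4) → rotate → (2.80136,4.14155) → ×s → (3.58029,5.29313) → (3.58,5.29)
v4: (2.5,2) → rotate → (-2.70662,1.71004) → ×s → (-3.45921,2.18552) → (-3.46,2.19)
v5: (-2,3.5) → rotate → (-2.65524,-3.03310) → ×s → (-3.39354,-3.87647) → (-3.39,-3.88)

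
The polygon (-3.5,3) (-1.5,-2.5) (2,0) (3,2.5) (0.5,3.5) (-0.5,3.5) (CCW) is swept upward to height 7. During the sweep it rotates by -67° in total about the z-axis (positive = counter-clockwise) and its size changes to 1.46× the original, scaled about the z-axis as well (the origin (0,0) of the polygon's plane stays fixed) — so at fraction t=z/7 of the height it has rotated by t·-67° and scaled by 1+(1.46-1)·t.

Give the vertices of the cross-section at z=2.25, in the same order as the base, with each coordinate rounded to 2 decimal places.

Cross-section at z=2.25: (-2.47,4.68) (-2.65,-2.04) (2.14,-0.84) (4.26,1.41) (2.01,3.53) (0.94,3.95)

t = z/height = 2.25/7 = 0.321429
s = 1 + (scale-1)·z/height = 1 + (1.46-1)·2.25/7 = 1.147857
θ = twist·z/height = -67°·2.25/7 = -21.5357° = -0.375869 rad
cos θ = 0.930189, sin θ = -0.367081 (intermediates below are computed at full precision and shown rounded to 5 d.p.)
v1: (-3.5,3) → rotate → (-2.15442,4.07535) → ×s → (-2.47296,4.67792) → (-2.47,4.68)
v2: (-1.5,-2.5) → rotate → (-2.31299,-1.77485) → ×s → (-2.65498,-2.03728) → (-2.65,-2.04)
v3: (2,0) → rotate → (1.86038,-0.73416) → ×s → (2.13545,-0.84271) → (2.14,-0.84)
v4: (3,2.5) → rotate → (3.70827,1.22423) → ×s → (4.25656,1.40524) → (4.26,1.41)
v5: (0.5,3.5) → rotate → (1.74988,3.07212) → ×s → (2.00861,3.52636) → (2.01,3.53)
v6: (-0.5,3.5) → rotate → (0.81969,3.43920) → ×s → (0.94089,3.94771) → (0.94,3.95)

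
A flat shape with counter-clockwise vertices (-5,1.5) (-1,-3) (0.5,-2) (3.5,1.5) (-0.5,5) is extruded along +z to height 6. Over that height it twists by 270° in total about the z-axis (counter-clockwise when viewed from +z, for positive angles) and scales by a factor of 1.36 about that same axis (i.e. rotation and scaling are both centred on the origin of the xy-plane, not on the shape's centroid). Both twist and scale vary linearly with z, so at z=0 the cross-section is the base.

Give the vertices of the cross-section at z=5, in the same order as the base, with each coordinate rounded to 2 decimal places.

t = z/height = 5/6 = 0.833333
s = 1 + (scale-1)·z/height = 1 + (1.36-1)·5/6 = 1.300000
θ = twist·z/height = 270°·5/6 = 225.0000° = 3.926991 rad
cos θ = -0.707107, sin θ = -0.707107 (intermediates below are computed at full precision and shown rounded to 5 d.p.)
v1: (-5,1.5) → rotate → (4.59619,2.47487) → ×s → (5.97505,3.21734) → (5.98,3.22)
v2: (-1,-3) → rotate → (-1.41421,2.82843) → ×s → (-1.83848,3.67696) → (-1.84,3.68)
v3: (0.5,-2) → rotate → (-1.76777,1.06066) → ×s → (-2.29810,1.37886) → (-2.30,1.38)
v4: (3.5,1.5) → rotate → (-1.41421,-3.53553) → ×s → (-1.83848,-4.59619) → (-1.84,-4.60)
v5: (-0.5,5) → rotate → (3.88909,-3.18198) → ×s → (5.05581,-4.13657) → (5.06,-4.14)

Cross-section at z=5: (5.98,3.22) (-1.84,3.68) (-2.30,1.38) (-1.84,-4.60) (5.06,-4.14)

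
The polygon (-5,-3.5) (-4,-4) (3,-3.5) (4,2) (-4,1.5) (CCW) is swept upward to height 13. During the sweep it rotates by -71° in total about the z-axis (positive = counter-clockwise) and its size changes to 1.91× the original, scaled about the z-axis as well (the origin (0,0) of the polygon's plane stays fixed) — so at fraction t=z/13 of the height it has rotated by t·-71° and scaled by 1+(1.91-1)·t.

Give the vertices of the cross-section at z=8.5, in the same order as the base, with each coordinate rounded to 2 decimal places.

t = z/height = 8.5/13 = 0.653846
s = 1 + (scale-1)·z/height = 1 + (1.91-1)·8.5/13 = 1.595000
θ = twist·z/height = -71°·8.5/13 = -46.4231° = -0.810236 rad
cos θ = 0.689328, sin θ = -0.724450 (intermediates below are computed at full precision and shown rounded to 5 d.p.)
v1: (-5,-3.5) → rotate → (-5.98221,1.20960) → ×s → (-9.54163,1.92931) → (-9.54,1.93)
v2: (-4,-4) → rotate → (-5.65511,0.14049) → ×s → (-9.01990,0.22408) → (-9.02,0.22)
v3: (3,-3.5) → rotate → (-0.46759,-4.58600) → ×s → (-0.74581,-7.31466) → (-0.75,-7.31)
v4: (4,2) → rotate → (4.20621,-1.51914) → ×s → (6.70891,-2.42303) → (6.71,-2.42)
v5: (-4,1.5) → rotate → (-1.67064,3.93179) → ×s → (-2.66467,6.27120) → (-2.66,6.27)

Cross-section at z=8.5: (-9.54,1.93) (-9.02,0.22) (-0.75,-7.31) (6.71,-2.42) (-2.66,6.27)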